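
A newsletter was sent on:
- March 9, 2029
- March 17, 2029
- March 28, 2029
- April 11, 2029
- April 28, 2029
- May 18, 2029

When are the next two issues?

June 10, 2029; July 6, 2029

Intervals are 8, 11, 14, 17, 20 days — an arithmetic progression with common difference 3.
Next gap: 23 days. May 18, 2029 + 23 days = June 10, 2029.
Next gap: 26 days. June 10, 2029 + 26 days = July 6, 2029.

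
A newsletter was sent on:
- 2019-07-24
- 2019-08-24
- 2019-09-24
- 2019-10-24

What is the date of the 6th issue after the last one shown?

2020-04-24

The day-of-month is always 24 (31, 31, 30 days between events).
So this recurs on the 24th of each month.
Next: November 2019 → 2019-11-24.
Next: December 2019 → 2019-12-24.
Next: January 2020 → 2020-01-24.
Next: February 2020 → 2020-02-24.
March 2020: 2020-03-24.
Next: April 2020 → 2020-04-24.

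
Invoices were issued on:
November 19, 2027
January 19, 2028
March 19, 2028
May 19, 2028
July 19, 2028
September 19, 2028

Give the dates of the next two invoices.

Each date is the 19th; the gaps (61, 60, 61, 61, 62) track the month lengths.
The rule is the 19th of every 2 months.
Next: November 2028 → November 19, 2028.
Next: January 2029 → January 19, 2029.

November 19, 2028; January 19, 2029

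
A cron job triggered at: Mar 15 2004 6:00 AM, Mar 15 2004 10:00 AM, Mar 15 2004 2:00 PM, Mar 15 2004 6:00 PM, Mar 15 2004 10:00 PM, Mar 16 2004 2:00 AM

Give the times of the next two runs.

Mar 16 2004 6:00 AM, Mar 16 2004 10:00 AM

Spacing: 4, 4, 4, 4, 4 h — constant 4 h.
Mar 16 2004 2:00 AM + 4 h = Mar 16 2004 6:00 AM.
Mar 16 2004 6:00 AM + 4 h = Mar 16 2004 10:00 AM.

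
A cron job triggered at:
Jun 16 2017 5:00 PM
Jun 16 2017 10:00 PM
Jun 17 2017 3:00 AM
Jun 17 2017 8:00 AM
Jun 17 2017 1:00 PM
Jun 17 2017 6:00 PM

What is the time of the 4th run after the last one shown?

The interval is a steady 5 hours (5, 5, 5, 5, 5).
Jun 17 2017 6:00 PM + 5 h = Jun 17 2017 11:00 PM.
Jun 17 2017 11:00 PM + 5 h = Jun 18 2017 4:00 AM.
Jun 18 2017 4:00 AM + 5 h = Jun 18 2017 9:00 AM.
Jun 18 2017 9:00 AM + 5 h = Jun 18 2017 2:00 PM.

Jun 18 2017 2:00 PM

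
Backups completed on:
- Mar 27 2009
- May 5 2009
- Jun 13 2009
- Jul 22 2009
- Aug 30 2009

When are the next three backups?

Every event comes 39 days after the last (39, 39, 39, 39).
Aug 30 2009 + 39 days = Oct 8 2009.
Oct 8 2009 + 39 days = Nov 16 2009.
Nov 16 2009 + 39 days = Dec 25 2009.

Oct 8 2009, Nov 16 2009, Dec 25 2009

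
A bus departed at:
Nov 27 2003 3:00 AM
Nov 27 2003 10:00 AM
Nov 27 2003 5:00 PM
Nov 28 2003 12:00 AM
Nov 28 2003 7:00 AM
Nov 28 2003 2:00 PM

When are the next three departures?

The interval is a steady 7 hours (7, 7, 7, 7, 7).
Nov 28 2003 2:00 PM + 7 h = Nov 28 2003 9:00 PM.
Nov 28 2003 9:00 PM + 7 h = Nov 29 2003 4:00 AM.
Nov 29 2003 4:00 AM + 7 h = Nov 29 2003 11:00 AM.

Nov 28 2003 9:00 PM, Nov 29 2003 4:00 AM, Nov 29 2003 11:00 AM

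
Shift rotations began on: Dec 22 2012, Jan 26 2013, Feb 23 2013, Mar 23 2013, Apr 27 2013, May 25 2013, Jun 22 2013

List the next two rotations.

Jul 27 2013, Aug 24 2013

All dates are Saturdays, 35, 28, 28, 35, 28, 28 days apart.
Specifically, the 4th Saturday of each month.
4th Saturday of July 2013: Jul 27 2013.
August 2013 — 4th Saturday is Aug 24 2013.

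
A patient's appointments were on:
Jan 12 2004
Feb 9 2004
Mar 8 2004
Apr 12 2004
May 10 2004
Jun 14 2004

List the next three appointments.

These are Mondays at 28- or 35-day spacing (28, 28, 35, 28, 35).
The pattern: 2nd Monday of the month.
2nd Monday of July 2004: Jul 12 2004.
August 2004 — 2nd Monday is Aug 9 2004.
2nd Monday of September 2004: Sep 13 2004.

Jul 12 2004, Aug 9 2004, Sep 13 2004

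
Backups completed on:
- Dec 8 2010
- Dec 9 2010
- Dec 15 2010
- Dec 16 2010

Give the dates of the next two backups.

Dec 22 2010, Dec 23 2010

Every event lands on a Wednesday or Thursday (gaps cycle 1, 6, 1).
So the schedule is: every Wednesday and Thursday.
The following Wednesday is Dec 22 2010.
The following Thursday is Dec 23 2010.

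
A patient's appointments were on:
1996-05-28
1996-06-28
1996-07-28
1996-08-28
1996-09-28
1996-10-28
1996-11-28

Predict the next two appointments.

1996-12-28, 1997-01-28

The day-of-month is always 28 (31, 30, 31, 31, 30, 31 days between events).
So this recurs on the 28th of each month.
December 1996: 1996-12-28.
Next: January 1997 → 1997-01-28.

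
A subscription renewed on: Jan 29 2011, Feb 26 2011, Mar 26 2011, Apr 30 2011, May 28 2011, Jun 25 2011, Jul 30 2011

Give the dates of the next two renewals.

Aug 27 2011, Sep 24 2011

These are Saturdays with 28, 28, 35, 28, 28, 35-day gaps.
Each is the final Saturday of its month — Jan 29 2011 is past the 28th, so '4th Saturday' doesn't fit.
August 2011 ends with Saturday Aug 27 2011.
September 2011 ends with Saturday Sep 24 2011.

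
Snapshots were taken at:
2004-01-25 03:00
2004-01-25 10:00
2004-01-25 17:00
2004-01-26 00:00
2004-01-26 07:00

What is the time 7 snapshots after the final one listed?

2004-01-28 08:00

The interval is a steady 7 hours (7, 7, 7, 7).
2004-01-26 07:00 + 7 h = 2004-01-26 14:00.
2004-01-26 14:00 + 7 h = 2004-01-26 21:00.
2004-01-26 21:00 + 7 h = 2004-01-27 04:00.
2004-01-27 04:00 + 7 h = 2004-01-27 11:00.
2004-01-27 11:00 + 7 h = 2004-01-27 18:00.
2004-01-27 18:00 + 7 h = 2004-01-28 01:00.
2004-01-28 01:00 + 7 h = 2004-01-28 08:00.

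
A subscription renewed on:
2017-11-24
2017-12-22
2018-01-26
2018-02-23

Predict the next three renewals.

All dates are Fridays, 28, 35, 28 days apart.
Specifically, the 4th Friday of each month.
March 2018 — 4th Friday is 2018-03-23.
4th Friday of April 2018: 2018-04-27.
4th Friday of May 2018: 2018-05-25.

2018-03-23, 2018-04-27, 2018-05-25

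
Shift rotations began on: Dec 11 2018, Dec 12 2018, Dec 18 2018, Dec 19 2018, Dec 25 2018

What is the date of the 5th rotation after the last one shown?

Every event lands on a Tuesday or Wednesday (gaps cycle 1, 6, 1, 6).
So the schedule is: every Tuesday and Wednesday.
Next Wednesday: Dec 26 2018.
Next Tuesday: Jan 1 2019.
The following Wednesday is Jan 2 2019.
Next Tuesday: Jan 8 2019.
Next Wednesday: Jan 9 2019.

Jan 9 2019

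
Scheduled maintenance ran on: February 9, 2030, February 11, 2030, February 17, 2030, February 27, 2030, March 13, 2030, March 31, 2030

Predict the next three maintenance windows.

April 22, 2030; May 18, 2030; June 17, 2030

Intervals are 2, 6, 10, 14, 18 days — an arithmetic progression with common difference 4.
Next gap: 22 days. March 31, 2030 + 22 days = April 22, 2030.
Next gap: 26 days. April 22, 2030 + 26 days = May 18, 2030.
Next gap: 30 days. May 18, 2030 + 30 days = June 17, 2030.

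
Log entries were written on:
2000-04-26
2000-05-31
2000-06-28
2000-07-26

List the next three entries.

2000-08-30, 2000-09-27, 2000-10-25

These are Wednesdays with 35, 28, 28-day gaps.
Each is the final Wednesday of its month — 2000-05-31 is past the 28th, so '4th Wednesday' doesn't fit.
August 2000 ends with Wednesday 2000-08-30.
Last Wednesday of September 2000: 2000-09-27.
Last Wednesday of October 2000: 2000-10-25.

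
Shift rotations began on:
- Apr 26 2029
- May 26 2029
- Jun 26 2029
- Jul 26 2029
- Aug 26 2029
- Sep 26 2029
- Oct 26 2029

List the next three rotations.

Nov 26 2029, Dec 26 2029, Jan 26 2030

Each date is the 26th; the gaps (30, 31, 30, 31, 31, 30) track the month lengths.
The rule is the 26th of each month.
Next: November 2029 → Nov 26 2029.
December 2029: Dec 26 2029.
Next: January 2030 → Jan 26 2030.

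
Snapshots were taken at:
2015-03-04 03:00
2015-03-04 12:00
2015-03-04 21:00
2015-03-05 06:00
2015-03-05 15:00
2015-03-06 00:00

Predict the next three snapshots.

2015-03-06 09:00, 2015-03-06 18:00, 2015-03-07 03:00

The interval is a steady 9 hours (9, 9, 9, 9, 9).
2015-03-06 00:00 + 9 h = 2015-03-06 09:00.
2015-03-06 09:00 + 9 h = 2015-03-06 18:00.
2015-03-06 18:00 + 9 h = 2015-03-07 03:00.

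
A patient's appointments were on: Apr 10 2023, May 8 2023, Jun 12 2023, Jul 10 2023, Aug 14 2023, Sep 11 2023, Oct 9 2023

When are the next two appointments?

Gaps: 28, 35, 28, 35, 28, 28 days — a mix of 28 and 35. Every date is a Monday.
Each is the 2nd Monday of its month.
November 2023 — 2nd Monday is Nov 13 2023.
December 2023 — 2nd Monday is Dec 11 2023.

Nov 13 2023, Dec 11 2023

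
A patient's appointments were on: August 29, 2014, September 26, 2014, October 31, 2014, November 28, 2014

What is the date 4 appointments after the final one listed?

These are Fridays with 28, 35, 28-day gaps.
Each is the final Friday of its month — August 29, 2014 is past the 28th, so '4th Friday' doesn't fit.
Last Friday of December 2014: December 26, 2014.
January 2015 ends with Friday January 30, 2015.
February 2015 ends with Friday February 27, 2015.
March 2015 ends with Friday March 27, 2015.

March 27, 2015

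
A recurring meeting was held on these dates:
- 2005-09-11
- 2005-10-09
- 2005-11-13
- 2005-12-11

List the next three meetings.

2006-01-08, 2006-02-12, 2006-03-12

These are Sundays at 28- or 35-day spacing (28, 35, 28).
The pattern: 2nd Sunday of the month.
January 2006 — 2nd Sunday is 2006-01-08.
February 2006 — 2nd Sunday is 2006-02-12.
March 2006 — 2nd Sunday is 2006-03-12.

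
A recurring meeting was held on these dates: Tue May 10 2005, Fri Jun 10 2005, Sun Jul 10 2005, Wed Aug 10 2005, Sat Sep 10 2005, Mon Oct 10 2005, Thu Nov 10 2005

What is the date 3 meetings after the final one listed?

Fri Feb 10 2006

The day-of-month is always 10 (31, 30, 31, 31, 30, 31 days between events).
So this recurs on the 10th of each month.
Next: December 2005 → Sat Dec 10 2005.
Next: January 2006 → Tue Jan 10 2006.
Next: February 2006 → Fri Feb 10 2006.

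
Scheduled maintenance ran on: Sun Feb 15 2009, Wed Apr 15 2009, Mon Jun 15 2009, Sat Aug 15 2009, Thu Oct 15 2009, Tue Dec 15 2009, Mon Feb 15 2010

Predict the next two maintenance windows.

Each date is the 15th; the gaps (59, 61, 61, 61, 61, 62) track the month lengths.
The rule is the 15th of every 2 months.
Next: April 2010 → Thu Apr 15 2010.
June 2010: Tue Jun 15 2010.

Thu Apr 15 2010, Tue Jun 15 2010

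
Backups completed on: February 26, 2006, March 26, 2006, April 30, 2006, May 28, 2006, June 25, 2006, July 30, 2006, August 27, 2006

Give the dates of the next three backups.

September 24, 2006; October 29, 2006; November 26, 2006

These are Sundays with 28, 35, 28, 28, 35, 28-day gaps.
Each is the final Sunday of its month — April 30, 2006 is past the 28th, so '4th Sunday' doesn't fit.
Last Sunday of September 2006: September 24, 2006.
Last Sunday of October 2006: October 29, 2006.
November 2006 ends with Sunday November 26, 2006.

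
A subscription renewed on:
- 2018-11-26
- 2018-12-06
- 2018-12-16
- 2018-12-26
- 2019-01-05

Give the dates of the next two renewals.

2019-01-15, 2019-01-25

Every event comes 10 days after the last (10, 10, 10, 10).
2019-01-05 + 10 days = 2019-01-15.
2019-01-15 + 10 days = 2019-01-25.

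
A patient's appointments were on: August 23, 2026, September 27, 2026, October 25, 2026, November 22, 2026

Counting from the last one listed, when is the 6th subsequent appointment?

May 23, 2027

These are Sundays at 28- or 35-day spacing (35, 28, 28).
The pattern: 4th Sunday of the month.
December 2026 — 4th Sunday is December 27, 2026.
January 2027 — 4th Sunday is January 24, 2027.
4th Sunday of February 2027: February 28, 2027.
4th Sunday of March 2027: March 28, 2027.
4th Sunday of April 2027: April 25, 2027.
May 2027 — 4th Sunday is May 23, 2027.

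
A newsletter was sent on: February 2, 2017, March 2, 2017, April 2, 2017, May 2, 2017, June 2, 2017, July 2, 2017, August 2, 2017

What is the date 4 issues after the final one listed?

December 2, 2017

The day-of-month is always 2 (28, 31, 30, 31, 30, 31 days between events).
So this recurs on the 2nd of each month.
Next: September 2017 → September 2, 2017.
October 2017: October 2, 2017.
Next: November 2017 → November 2, 2017.
Next: December 2017 → December 2, 2017.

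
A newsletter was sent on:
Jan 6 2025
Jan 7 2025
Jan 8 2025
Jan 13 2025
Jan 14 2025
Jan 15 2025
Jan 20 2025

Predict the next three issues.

Every event lands on a Monday or Tuesday or Wednesday (gaps cycle 1, 1, 5, 1, 1, 5).
So the schedule is: every Monday, Tuesday and Wednesday.
The following Tuesday is Jan 21 2025.
Next Wednesday: Jan 22 2025.
Next Monday: Jan 27 2025.

Jan 21 2025, Jan 22 2025, Jan 27 2025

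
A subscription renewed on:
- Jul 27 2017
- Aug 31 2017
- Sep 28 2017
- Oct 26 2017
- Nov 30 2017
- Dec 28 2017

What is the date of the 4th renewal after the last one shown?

These are Thursdays with 35, 28, 28, 35, 28-day gaps.
Each is the final Thursday of its month — Aug 31 2017 is past the 28th, so '4th Thursday' doesn't fit.
Last Thursday of January 2018: Jan 25 2018.
February 2018 ends with Thursday Feb 22 2018.
March 2018 ends with Thursday Mar 29 2018.
Last Thursday of April 2018: Apr 26 2018.

Apr 26 2018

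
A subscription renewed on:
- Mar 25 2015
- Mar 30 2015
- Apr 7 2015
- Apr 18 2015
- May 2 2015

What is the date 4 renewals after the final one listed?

Jul 27 2015

The spacing grows by 3 each time: 5, 8, 11, 14 days.
Next gap: 17 days. May 2 2015 + 17 days = May 19 2015.
Next gap: 20 days. May 19 2015 + 20 days = Jun 8 2015.
Next gap: 23 days. Jun 8 2015 + 23 days = Jul 1 2015.
Next gap: 26 days. Jul 1 2015 + 26 days = Jul 27 2015.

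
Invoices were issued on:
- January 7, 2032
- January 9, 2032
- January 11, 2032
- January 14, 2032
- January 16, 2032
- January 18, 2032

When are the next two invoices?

The gap pattern 2, 2, 3, 2, 2 repeats every 3 events.
These are the Wednesdays, Fridays and Sundays of each week.
Next Wednesday: January 21, 2032.
Next Friday: January 23, 2032.

January 21, 2032; January 23, 2032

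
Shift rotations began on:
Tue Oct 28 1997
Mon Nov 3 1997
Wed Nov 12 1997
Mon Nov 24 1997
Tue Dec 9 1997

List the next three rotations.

Sat Dec 27 1997, Sat Jan 17 1998, Tue Feb 10 1998

The spacing grows by 3 each time: 6, 9, 12, 15 days.
Next gap: 18 days. Tue Dec 9 1997 + 18 days = Sat Dec 27 1997.
Next gap: 21 days. Sat Dec 27 1997 + 21 days = Sat Jan 17 1998.
Next gap: 24 days. Sat Jan 17 1998 + 24 days = Tue Feb 10 1998.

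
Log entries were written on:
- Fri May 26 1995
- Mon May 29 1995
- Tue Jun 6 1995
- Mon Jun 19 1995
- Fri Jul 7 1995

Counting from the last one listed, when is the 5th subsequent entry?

Tue Dec 19 1995

The spacing grows by 5 each time: 3, 8, 13, 18 days.
Next gap: 23 days. Fri Jul 7 1995 + 23 days = Sun Jul 30 1995.
Next gap: 28 days. Sun Jul 30 1995 + 28 days = Sun Aug 27 1995.
Next gap: 33 days. Sun Aug 27 1995 + 33 days = Fri Sep 29 1995.
Next gap: 38 days. Fri Sep 29 1995 + 38 days = Mon Nov 6 1995.
Next gap: 43 days. Mon Nov 6 1995 + 43 days = Tue Dec 19 1995.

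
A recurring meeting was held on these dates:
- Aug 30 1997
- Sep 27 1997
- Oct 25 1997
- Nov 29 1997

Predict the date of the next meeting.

Every date is a Saturday; gaps 28, 28, 35 days.
Each is the last Saturday of its month (at least one falls on the 29th or later, ruling out '4th Saturday').
Last Saturday of December 1997: Dec 27 1997.

Dec 27 1997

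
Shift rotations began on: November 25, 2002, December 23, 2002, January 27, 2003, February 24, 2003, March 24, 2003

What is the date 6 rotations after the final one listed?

September 22, 2003

All dates are Mondays, 28, 35, 28, 28 days apart.
Specifically, the 4th Monday of each month.
April 2003 — 4th Monday is April 28, 2003.
May 2003 — 4th Monday is May 26, 2003.
June 2003 — 4th Monday is June 23, 2003.
4th Monday of July 2003: July 28, 2003.
August 2003 — 4th Monday is August 25, 2003.
September 2003 — 4th Monday is September 22, 2003.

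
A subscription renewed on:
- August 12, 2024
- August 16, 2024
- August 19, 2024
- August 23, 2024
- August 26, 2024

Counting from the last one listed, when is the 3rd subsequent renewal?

September 6, 2024

Every event lands on a Monday or Friday (gaps cycle 4, 3, 4, 3).
So the schedule is: every Monday and Friday.
The following Friday is August 30, 2024.
The following Monday is September 2, 2024.
Next Friday: September 6, 2024.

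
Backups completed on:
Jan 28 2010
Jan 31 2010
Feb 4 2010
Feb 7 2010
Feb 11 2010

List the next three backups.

Feb 14 2010, Feb 18 2010, Feb 21 2010

Gaps: 3, 4, 3, 4 days — not constant, but cyclic with period 2.
The events fall on every Thursday and Sunday.
The following Sunday is Feb 14 2010.
Next Thursday: Feb 18 2010.
The following Sunday is Feb 21 2010.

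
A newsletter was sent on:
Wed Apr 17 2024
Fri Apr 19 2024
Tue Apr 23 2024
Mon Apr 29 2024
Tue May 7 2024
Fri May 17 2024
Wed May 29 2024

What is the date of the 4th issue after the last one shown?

Gaps: 2, 4, 6, 8, 10, 12 days — each gap is 2 larger than the previous one.
Next gap: 14 days. Wed May 29 2024 + 14 days = Wed Jun 12 2024.
Next gap: 16 days. Wed Jun 12 2024 + 16 days = Fri Jun 28 2024.
Next gap: 18 days. Fri Jun 28 2024 + 18 days = Tue Jul 16 2024.
Next gap: 20 days. Tue Jul 16 2024 + 20 days = Mon Aug 5 2024.

Mon Aug 5 2024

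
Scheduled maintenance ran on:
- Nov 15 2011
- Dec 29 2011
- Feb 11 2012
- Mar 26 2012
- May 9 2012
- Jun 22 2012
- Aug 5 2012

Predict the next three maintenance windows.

Sep 18 2012, Nov 1 2012, Dec 15 2012

The spacing is 44, 44, 44, 44, 44, 44 days — always 44 days.
Aug 5 2012 + 44 days = Sep 18 2012.
Sep 18 2012 + 44 days = Nov 1 2012.
Nov 1 2012 + 44 days = Dec 15 2012.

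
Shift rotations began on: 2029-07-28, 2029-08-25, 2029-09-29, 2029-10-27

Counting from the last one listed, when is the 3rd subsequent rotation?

All Saturdays; the gaps (28, 35, 28) vary with month length.
This is the last Saturday of each month.
Last Saturday of November 2029: 2029-11-24.
Last Saturday of December 2029: 2029-12-29.
January 2030 ends with Saturday 2030-01-26.

2030-01-26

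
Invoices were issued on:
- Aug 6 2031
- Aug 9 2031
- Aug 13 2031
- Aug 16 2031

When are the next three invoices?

Aug 20 2031, Aug 23 2031, Aug 27 2031

Gaps: 3, 4, 3 days — not constant, but cyclic with period 2.
The events fall on every Wednesday and Saturday.
The following Wednesday is Aug 20 2031.
The following Saturday is Aug 23 2031.
The following Wednesday is Aug 27 2031.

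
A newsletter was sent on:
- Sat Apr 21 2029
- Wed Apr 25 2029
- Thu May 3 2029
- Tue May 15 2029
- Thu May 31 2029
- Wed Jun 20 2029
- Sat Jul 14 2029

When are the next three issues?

The spacing grows by 4 each time: 4, 8, 12, 16, 20, 24 days.
Next gap: 28 days. Sat Jul 14 2029 + 28 days = Sat Aug 11 2029.
Next gap: 32 days. Sat Aug 11 2029 + 32 days = Wed Sep 12 2029.
Next gap: 36 days. Wed Sep 12 2029 + 36 days = Thu Oct 18 2029.

Sat Aug 11 2029, Wed Sep 12 2029, Thu Oct 18 2029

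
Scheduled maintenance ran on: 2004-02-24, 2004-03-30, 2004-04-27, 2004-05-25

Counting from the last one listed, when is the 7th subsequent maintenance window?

Every date is a Tuesday; gaps 35, 28, 28 days.
Each is the last Tuesday of its month (at least one falls on the 29th or later, ruling out '4th Tuesday').
June 2004 ends with Tuesday 2004-06-29.
July 2004 ends with Tuesday 2004-07-27.
August 2004 ends with Tuesday 2004-08-31.
Last Tuesday of September 2004: 2004-09-28.
Last Tuesday of October 2004: 2004-10-26.
Last Tuesday of November 2004: 2004-11-30.
December 2004 ends with Tuesday 2004-12-28.

2004-12-28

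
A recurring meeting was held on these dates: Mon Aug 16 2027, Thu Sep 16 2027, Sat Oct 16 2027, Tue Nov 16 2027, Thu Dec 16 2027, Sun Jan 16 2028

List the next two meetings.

Each date is the 16th; the gaps (31, 30, 31, 30, 31) track the month lengths.
The rule is the 16th of each month.
Next: February 2028 → Wed Feb 16 2028.
Next: March 2028 → Thu Mar 16 2028.

Wed Feb 16 2028, Thu Mar 16 2028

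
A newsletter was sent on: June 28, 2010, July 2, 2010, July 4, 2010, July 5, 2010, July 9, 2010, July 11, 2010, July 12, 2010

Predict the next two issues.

The gap pattern 4, 2, 1, 4, 2, 1 repeats every 3 events.
These are the Mondays, Fridays and Sundays of each week.
Next Friday: July 16, 2010.
The following Sunday is July 18, 2010.

July 16, 2010; July 18, 2010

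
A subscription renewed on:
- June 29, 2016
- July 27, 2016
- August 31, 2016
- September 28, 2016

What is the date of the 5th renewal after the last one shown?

Every date is a Wednesday; gaps 28, 35, 28 days.
Each is the last Wednesday of its month (at least one falls on the 29th or later, ruling out '4th Wednesday').
Last Wednesday of October 2016: October 26, 2016.
Last Wednesday of November 2016: November 30, 2016.
December 2016 ends with Wednesday December 28, 2016.
Last Wednesday of January 2017: January 25, 2017.
February 2017 ends with Wednesday February 22, 2017.

February 22, 2017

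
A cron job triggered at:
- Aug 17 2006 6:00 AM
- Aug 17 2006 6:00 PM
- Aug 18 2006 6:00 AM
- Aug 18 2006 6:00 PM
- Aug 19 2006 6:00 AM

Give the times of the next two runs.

Gaps: 12, 12, 12, 12 hours — each event is 12 hours after the previous one.
Aug 19 2006 6:00 AM + 12 h = Aug 19 2006 6:00 PM.
Aug 19 2006 6:00 PM + 12 h = Aug 20 2006 6:00 AM.

Aug 19 2006 6:00 PM, Aug 20 2006 6:00 AM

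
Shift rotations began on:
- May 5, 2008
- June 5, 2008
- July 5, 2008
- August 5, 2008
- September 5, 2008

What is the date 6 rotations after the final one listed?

Gaps: 31, 30, 31, 31 days — not constant. Every event is on the 5th of the month.
Pattern: the 5th of each month.
October 2008: October 5, 2008.
Next: November 2008 → November 5, 2008.
December 2008: December 5, 2008.
January 2009: January 5, 2009.
Next: February 2009 → February 5, 2009.
March 2009: March 5, 2009.

March 5, 2009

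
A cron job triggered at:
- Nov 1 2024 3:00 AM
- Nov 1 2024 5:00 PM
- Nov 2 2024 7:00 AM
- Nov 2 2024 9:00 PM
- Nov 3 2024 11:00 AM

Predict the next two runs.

Spacing: 14, 14, 14, 14 h — constant 14 h.
Nov 3 2024 11:00 AM + 14 h = Nov 4 2024 1:00 AM.
Nov 4 2024 1:00 AM + 14 h = Nov 4 2024 3:00 PM.

Nov 4 2024 1:00 AM, Nov 4 2024 3:00 PM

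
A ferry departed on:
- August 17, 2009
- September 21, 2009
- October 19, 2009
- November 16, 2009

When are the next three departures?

These are Mondays at 28- or 35-day spacing (35, 28, 28).
The pattern: 3rd Monday of the month.
3rd Monday of December 2009: December 21, 2009.
3rd Monday of January 2010: January 18, 2010.
3rd Monday of February 2010: February 15, 2010.

December 21, 2009; January 18, 2010; February 15, 2010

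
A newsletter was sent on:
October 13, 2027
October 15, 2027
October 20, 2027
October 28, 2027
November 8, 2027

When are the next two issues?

The spacing grows by 3 each time: 2, 5, 8, 11 days.
Next gap: 14 days. November 8, 2027 + 14 days = November 22, 2027.
Next gap: 17 days. November 22, 2027 + 17 days = December 9, 2027.

November 22, 2027; December 9, 2027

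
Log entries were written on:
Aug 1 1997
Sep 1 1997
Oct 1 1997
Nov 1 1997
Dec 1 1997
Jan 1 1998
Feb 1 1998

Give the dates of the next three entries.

Each date is the 1st; the gaps (31, 30, 31, 30, 31, 31) track the month lengths.
The rule is the 1st of each month.
Next: March 1998 → Mar 1 1998.
Next: April 1998 → Apr 1 1998.
Next: May 1998 → May 1 1998.

Mar 1 1998, Apr 1 1998, May 1 1998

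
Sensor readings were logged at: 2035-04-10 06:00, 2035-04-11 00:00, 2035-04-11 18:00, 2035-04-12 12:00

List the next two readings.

Gaps: 18, 18, 18 hours — each event is 18 hours after the previous one.
2035-04-12 12:00 + 18 h = 2035-04-13 06:00.
2035-04-13 06:00 + 18 h = 2035-04-14 00:00.

2035-04-13 06:00, 2035-04-14 00:00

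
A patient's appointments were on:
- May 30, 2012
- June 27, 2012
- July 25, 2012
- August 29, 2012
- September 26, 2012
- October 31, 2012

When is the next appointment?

Every date is a Wednesday; gaps 28, 28, 35, 28, 35 days.
Each is the last Wednesday of its month (at least one falls on the 29th or later, ruling out '4th Wednesday').
November 2012 ends with Wednesday November 28, 2012.

November 28, 2012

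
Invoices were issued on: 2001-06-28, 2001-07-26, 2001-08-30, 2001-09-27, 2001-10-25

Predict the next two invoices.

All Thursdays; the gaps (28, 35, 28, 28) vary with month length.
This is the last Thursday of each month.
November 2001 ends with Thursday 2001-11-29.
Last Thursday of December 2001: 2001-12-27.

2001-11-29, 2001-12-27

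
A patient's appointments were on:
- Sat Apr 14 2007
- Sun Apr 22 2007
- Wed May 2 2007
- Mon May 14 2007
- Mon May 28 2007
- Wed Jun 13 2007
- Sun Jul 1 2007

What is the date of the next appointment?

Gaps: 8, 10, 12, 14, 16, 18 days — each gap is 2 larger than the previous one.
Next gap: 20 days. Sun Jul 1 2007 + 20 days = Sat Jul 21 2007.

Sat Jul 21 2007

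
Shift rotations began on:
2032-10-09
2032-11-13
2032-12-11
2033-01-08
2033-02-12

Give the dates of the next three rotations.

2033-03-12, 2033-04-09, 2033-05-14

All dates are Saturdays, 35, 28, 28, 35 days apart.
Specifically, the 2nd Saturday of each month.
2nd Saturday of March 2033: 2033-03-12.
2nd Saturday of April 2033: 2033-04-09.
2nd Saturday of May 2033: 2033-05-14.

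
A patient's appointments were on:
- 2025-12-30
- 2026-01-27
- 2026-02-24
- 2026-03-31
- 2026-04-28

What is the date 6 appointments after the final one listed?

Every date is a Tuesday; gaps 28, 28, 35, 28 days.
Each is the last Tuesday of its month (at least one falls on the 29th or later, ruling out '4th Tuesday').
May 2026 ends with Tuesday 2026-05-26.
Last Tuesday of June 2026: 2026-06-30.
July 2026 ends with Tuesday 2026-07-28.
August 2026 ends with Tuesday 2026-08-25.
September 2026 ends with Tuesday 2026-09-29.
Last Tuesday of October 2026: 2026-10-27.

2026-10-27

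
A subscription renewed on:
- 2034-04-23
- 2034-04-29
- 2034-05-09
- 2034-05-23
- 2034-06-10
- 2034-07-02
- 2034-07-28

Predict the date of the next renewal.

2034-08-27

Gaps: 6, 10, 14, 18, 22, 26 days — each gap is 4 larger than the previous one.
Next gap: 30 days. 2034-07-28 + 30 days = 2034-08-27.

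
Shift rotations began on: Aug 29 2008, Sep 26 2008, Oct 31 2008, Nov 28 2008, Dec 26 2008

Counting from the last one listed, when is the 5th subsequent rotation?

These are Fridays with 28, 35, 28, 28-day gaps.
Each is the final Friday of its month — Aug 29 2008 is past the 28th, so '4th Friday' doesn't fit.
Last Friday of January 2009: Jan 30 2009.
February 2009 ends with Friday Feb 27 2009.
March 2009 ends with Friday Mar 27 2009.
April 2009 ends with Friday Apr 24 2009.
May 2009 ends with Friday May 29 2009.

May 29 2009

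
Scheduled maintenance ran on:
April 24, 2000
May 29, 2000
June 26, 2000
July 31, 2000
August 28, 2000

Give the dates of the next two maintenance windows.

These are Mondays with 35, 28, 35, 28-day gaps.
Each is the final Monday of its month — May 29, 2000 is past the 28th, so '4th Monday' doesn't fit.
Last Monday of September 2000: September 25, 2000.
Last Monday of October 2000: October 30, 2000.

September 25, 2000; October 30, 2000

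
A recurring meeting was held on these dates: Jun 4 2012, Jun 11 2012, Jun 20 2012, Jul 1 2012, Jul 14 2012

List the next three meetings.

Jul 29 2012, Aug 15 2012, Sep 3 2012

Gaps: 7, 9, 11, 13 days — each gap is 2 larger than the previous one.
Next gap: 15 days. Jul 14 2012 + 15 days = Jul 29 2012.
Next gap: 17 days. Jul 29 2012 + 17 days = Aug 15 2012.
Next gap: 19 days. Aug 15 2012 + 19 days = Sep 3 2012.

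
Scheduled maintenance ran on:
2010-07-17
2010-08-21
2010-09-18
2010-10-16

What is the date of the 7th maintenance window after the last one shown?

These are Saturdays at 28- or 35-day spacing (35, 28, 28).
The pattern: 3rd Saturday of the month.
3rd Saturday of November 2010: 2010-11-20.
3rd Saturday of December 2010: 2010-12-18.
January 2011 — 3rd Saturday is 2011-01-15.
3rd Saturday of February 2011: 2011-02-19.
3rd Saturday of March 2011: 2011-03-19.
3rd Saturday of April 2011: 2011-04-16.
3rd Saturday of May 2011: 2011-05-21.

2011-05-21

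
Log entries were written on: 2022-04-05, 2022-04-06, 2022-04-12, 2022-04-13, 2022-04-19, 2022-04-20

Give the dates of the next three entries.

Gaps: 1, 6, 1, 6, 1 days — not constant, but cyclic with period 2.
The events fall on every Tuesday and Wednesday.
Next Tuesday: 2022-04-26.
The following Wednesday is 2022-04-27.
The following Tuesday is 2022-05-03.

2022-04-26, 2022-04-27, 2022-05-03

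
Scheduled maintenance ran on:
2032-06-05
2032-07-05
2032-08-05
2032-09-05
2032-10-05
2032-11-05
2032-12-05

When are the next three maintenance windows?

2033-01-05, 2033-02-05, 2033-03-05

The day-of-month is always 5 (30, 31, 31, 30, 31, 30 days between events).
So this recurs on the 5th of each month.
January 2033: 2033-01-05.
February 2033: 2033-02-05.
March 2033: 2033-03-05.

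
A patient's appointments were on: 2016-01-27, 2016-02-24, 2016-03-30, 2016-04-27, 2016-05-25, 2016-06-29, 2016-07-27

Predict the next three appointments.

These are Wednesdays with 28, 35, 28, 28, 35, 28-day gaps.
Each is the final Wednesday of its month — 2016-03-30 is past the 28th, so '4th Wednesday' doesn't fit.
Last Wednesday of August 2016: 2016-08-31.
September 2016 ends with Wednesday 2016-09-28.
Last Wednesday of October 2016: 2016-10-26.

2016-08-31, 2016-09-28, 2016-10-26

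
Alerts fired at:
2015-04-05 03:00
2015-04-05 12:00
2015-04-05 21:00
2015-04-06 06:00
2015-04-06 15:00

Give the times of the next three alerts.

2015-04-07 00:00, 2015-04-07 09:00, 2015-04-07 18:00

Gaps: 9, 9, 9, 9 hours — each event is 9 hours after the previous one.
2015-04-06 15:00 + 9 h = 2015-04-07 00:00.
2015-04-07 00:00 + 9 h = 2015-04-07 09:00.
2015-04-07 09:00 + 9 h = 2015-04-07 18:00.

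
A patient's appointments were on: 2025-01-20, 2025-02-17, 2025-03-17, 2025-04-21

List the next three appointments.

2025-05-19, 2025-06-16, 2025-07-21

These are Mondays at 28- or 35-day spacing (28, 28, 35).
The pattern: 3rd Monday of the month.
3rd Monday of May 2025: 2025-05-19.
3rd Monday of June 2025: 2025-06-16.
3rd Monday of July 2025: 2025-07-21.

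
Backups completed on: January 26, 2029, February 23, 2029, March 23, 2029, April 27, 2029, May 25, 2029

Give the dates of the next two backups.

June 22, 2029; July 27, 2029

Gaps: 28, 28, 35, 28 days — a mix of 28 and 35. Every date is a Friday.
Each is the 4th Friday of its month.
June 2029 — 4th Friday is June 22, 2029.
July 2029 — 4th Friday is July 27, 2029.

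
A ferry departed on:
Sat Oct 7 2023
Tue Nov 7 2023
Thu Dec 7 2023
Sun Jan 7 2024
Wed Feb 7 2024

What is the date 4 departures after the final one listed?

Gaps: 31, 30, 31, 31 days — not constant. Every event is on the 7th of the month.
Pattern: the 7th of each month.
March 2024: Thu Mar 7 2024.
April 2024: Sun Apr 7 2024.
May 2024: Tue May 7 2024.
June 2024: Fri Jun 7 2024.

Fri Jun 7 2024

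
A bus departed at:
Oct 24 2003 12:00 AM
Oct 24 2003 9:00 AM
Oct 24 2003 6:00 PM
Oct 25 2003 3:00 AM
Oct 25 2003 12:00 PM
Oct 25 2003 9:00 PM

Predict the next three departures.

Oct 26 2003 6:00 AM, Oct 26 2003 3:00 PM, Oct 27 2003 12:00 AM

Spacing: 9, 9, 9, 9, 9 h — constant 9 h.
Oct 25 2003 9:00 PM + 9 h = Oct 26 2003 6:00 AM.
Oct 26 2003 6:00 AM + 9 h = Oct 26 2003 3:00 PM.
Oct 26 2003 3:00 PM + 9 h = Oct 27 2003 12:00 AM.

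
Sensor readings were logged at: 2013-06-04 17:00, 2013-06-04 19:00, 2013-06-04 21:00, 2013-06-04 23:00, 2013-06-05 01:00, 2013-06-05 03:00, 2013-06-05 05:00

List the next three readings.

2013-06-05 07:00, 2013-06-05 09:00, 2013-06-05 11:00

Gaps: 2, 2, 2, 2, 2, 2 hours — each event is 2 hours after the previous one.
2013-06-05 05:00 + 2 h = 2013-06-05 07:00.
2013-06-05 07:00 + 2 h = 2013-06-05 09:00.
2013-06-05 09:00 + 2 h = 2013-06-05 11:00.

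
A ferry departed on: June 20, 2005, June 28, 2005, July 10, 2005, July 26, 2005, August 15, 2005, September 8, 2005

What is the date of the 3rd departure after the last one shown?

December 13, 2005

Intervals are 8, 12, 16, 20, 24 days — an arithmetic progression with common difference 4.
Next gap: 28 days. September 8, 2005 + 28 days = October 6, 2005.
Next gap: 32 days. October 6, 2005 + 32 days = November 7, 2005.
Next gap: 36 days. November 7, 2005 + 36 days = December 13, 2005.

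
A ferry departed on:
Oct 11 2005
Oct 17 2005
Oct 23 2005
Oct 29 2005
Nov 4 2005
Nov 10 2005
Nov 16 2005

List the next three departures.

Nov 22 2005, Nov 28 2005, Dec 4 2005

The spacing is 6, 6, 6, 6, 6, 6 days — always 6 days.
Nov 16 2005 + 6 days = Nov 22 2005.
Nov 22 2005 + 6 days = Nov 28 2005.
Nov 28 2005 + 6 days = Dec 4 2005.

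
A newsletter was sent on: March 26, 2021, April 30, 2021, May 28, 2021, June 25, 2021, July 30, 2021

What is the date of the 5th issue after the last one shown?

December 31, 2021

Every date is a Friday; gaps 35, 28, 28, 35 days.
Each is the last Friday of its month (at least one falls on the 29th or later, ruling out '4th Friday').
August 2021 ends with Friday August 27, 2021.
September 2021 ends with Friday September 24, 2021.
Last Friday of October 2021: October 29, 2021.
November 2021 ends with Friday November 26, 2021.
Last Friday of December 2021: December 31, 2021.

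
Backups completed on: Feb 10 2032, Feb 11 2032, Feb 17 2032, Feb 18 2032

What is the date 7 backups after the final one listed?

Mar 16 2032

Gaps: 1, 6, 1 days — not constant, but cyclic with period 2.
The events fall on every Tuesday and Wednesday.
Next Tuesday: Feb 24 2032.
The following Wednesday is Feb 25 2032.
The following Tuesday is Mar 2 2032.
The following Wednesday is Mar 3 2032.
Next Tuesday: Mar 9 2032.
The following Wednesday is Mar 10 2032.
Next Tuesday: Mar 16 2032.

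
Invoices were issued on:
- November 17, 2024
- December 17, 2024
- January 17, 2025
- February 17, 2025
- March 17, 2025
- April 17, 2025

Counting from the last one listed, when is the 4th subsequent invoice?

The day-of-month is always 17 (30, 31, 31, 28, 31 days between events).
So this recurs on the 17th of each month.
May 2025: May 17, 2025.
June 2025: June 17, 2025.
July 2025: July 17, 2025.
August 2025: August 17, 2025.

August 17, 2025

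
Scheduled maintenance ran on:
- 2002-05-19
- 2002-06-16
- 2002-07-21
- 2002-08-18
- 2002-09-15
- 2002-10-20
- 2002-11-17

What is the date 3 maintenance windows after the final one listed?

2003-02-16

These are Sundays at 28- or 35-day spacing (28, 35, 28, 28, 35, 28).
The pattern: 3rd Sunday of the month.
December 2002 — 3rd Sunday is 2002-12-15.
January 2003 — 3rd Sunday is 2003-01-19.
February 2003 — 3rd Sunday is 2003-02-16.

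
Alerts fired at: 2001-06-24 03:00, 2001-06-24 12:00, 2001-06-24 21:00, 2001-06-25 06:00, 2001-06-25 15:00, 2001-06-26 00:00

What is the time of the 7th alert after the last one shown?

Spacing: 9, 9, 9, 9, 9 h — constant 9 h.
2001-06-26 00:00 + 9 h = 2001-06-26 09:00.
2001-06-26 09:00 + 9 h = 2001-06-26 18:00.
2001-06-26 18:00 + 9 h = 2001-06-27 03:00.
2001-06-27 03:00 + 9 h = 2001-06-27 12:00.
2001-06-27 12:00 + 9 h = 2001-06-27 21:00.
2001-06-27 21:00 + 9 h = 2001-06-28 06:00.
2001-06-28 06:00 + 9 h = 2001-06-28 15:00.

2001-06-28 15:00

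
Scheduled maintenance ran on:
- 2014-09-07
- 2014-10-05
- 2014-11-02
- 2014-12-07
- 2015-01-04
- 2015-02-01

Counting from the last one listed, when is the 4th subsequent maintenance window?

All dates are Sundays, 28, 28, 35, 28, 28 days apart.
Specifically, the 1st Sunday of each month.
1st Sunday of March 2015: 2015-03-01.
April 2015 — 1st Sunday is 2015-04-05.
May 2015 — 1st Sunday is 2015-05-03.
1st Sunday of June 2015: 2015-06-07.

2015-06-07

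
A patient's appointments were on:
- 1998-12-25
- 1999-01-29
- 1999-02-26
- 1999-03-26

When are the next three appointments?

1999-04-30, 1999-05-28, 1999-06-25

All Fridays; the gaps (35, 28, 28) vary with month length.
This is the last Friday of each month.
April 1999 ends with Friday 1999-04-30.
Last Friday of May 1999: 1999-05-28.
June 1999 ends with Friday 1999-06-25.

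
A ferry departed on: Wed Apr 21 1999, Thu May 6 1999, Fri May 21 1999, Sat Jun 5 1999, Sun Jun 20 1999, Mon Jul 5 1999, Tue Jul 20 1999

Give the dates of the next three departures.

Wed Aug 4 1999, Thu Aug 19 1999, Fri Sep 3 1999

Every event comes 15 days after the last (15, 15, 15, 15, 15, 15).
Tue Jul 20 1999 + 15 days = Wed Aug 4 1999.
Wed Aug 4 1999 + 15 days = Thu Aug 19 1999.
Thu Aug 19 1999 + 15 days = Fri Sep 3 1999.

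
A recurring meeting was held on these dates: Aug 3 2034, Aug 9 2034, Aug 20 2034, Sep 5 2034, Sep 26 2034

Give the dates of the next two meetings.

The spacing grows by 5 each time: 6, 11, 16, 21 days.
Next gap: 26 days. Sep 26 2034 + 26 days = Oct 22 2034.
Next gap: 31 days. Oct 22 2034 + 31 days = Nov 22 2034.

Oct 22 2034, Nov 22 2034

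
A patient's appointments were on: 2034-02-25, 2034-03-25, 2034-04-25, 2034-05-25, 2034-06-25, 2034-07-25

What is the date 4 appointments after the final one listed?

2034-11-25

Gaps: 28, 31, 30, 31, 30 days — not constant. Every event is on the 25th of the month.
Pattern: the 25th of each month.
August 2034: 2034-08-25.
September 2034: 2034-09-25.
Next: October 2034 → 2034-10-25.
November 2034: 2034-11-25.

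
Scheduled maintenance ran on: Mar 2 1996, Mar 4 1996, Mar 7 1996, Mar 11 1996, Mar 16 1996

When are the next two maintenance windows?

Intervals are 2, 3, 4, 5 days — an arithmetic progression with common difference 1.
Next gap: 6 days. Mar 16 1996 + 6 days = Mar 22 1996.
Next gap: 7 days. Mar 22 1996 + 7 days = Mar 29 1996.

Mar 22 1996, Mar 29 1996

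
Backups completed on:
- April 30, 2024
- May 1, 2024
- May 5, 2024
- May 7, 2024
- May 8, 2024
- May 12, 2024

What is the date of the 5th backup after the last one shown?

The gap pattern 1, 4, 2, 1, 4 repeats every 3 events.
These are the Tuesdays, Wednesdays and Sundays of each week.
Next Tuesday: May 14, 2024.
The following Wednesday is May 15, 2024.
Next Sunday: May 19, 2024.
The following Tuesday is May 21, 2024.
Next Wednesday: May 22, 2024.

May 22, 2024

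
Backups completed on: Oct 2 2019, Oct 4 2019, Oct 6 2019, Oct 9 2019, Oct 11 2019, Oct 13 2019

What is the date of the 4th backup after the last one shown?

Oct 23 2019

Every event lands on a Wednesday or Friday or Sunday (gaps cycle 2, 2, 3, 2, 2).
So the schedule is: every Wednesday, Friday and Sunday.
The following Wednesday is Oct 16 2019.
The following Friday is Oct 18 2019.
Next Sunday: Oct 20 2019.
The following Wednesday is Oct 23 2019.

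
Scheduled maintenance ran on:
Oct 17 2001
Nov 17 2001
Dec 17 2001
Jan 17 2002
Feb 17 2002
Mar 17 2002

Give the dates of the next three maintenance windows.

Each date is the 17th; the gaps (31, 30, 31, 31, 28) track the month lengths.
The rule is the 17th of each month.
Next: April 2002 → Apr 17 2002.
May 2002: May 17 2002.
Next: June 2002 → Jun 17 2002.

Apr 17 2002, May 17 2002, Jun 17 2002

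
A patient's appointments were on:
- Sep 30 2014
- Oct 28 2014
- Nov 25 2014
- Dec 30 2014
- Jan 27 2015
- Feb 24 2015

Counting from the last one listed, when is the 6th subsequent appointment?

These are Tuesdays with 28, 28, 35, 28, 28-day gaps.
Each is the final Tuesday of its month — Sep 30 2014 is past the 28th, so '4th Tuesday' doesn't fit.
Last Tuesday of March 2015: Mar 31 2015.
April 2015 ends with Tuesday Apr 28 2015.
May 2015 ends with Tuesday May 26 2015.
June 2015 ends with Tuesday Jun 30 2015.
July 2015 ends with Tuesday Jul 28 2015.
Last Tuesday of August 2015: Aug 25 2015.

Aug 25 2015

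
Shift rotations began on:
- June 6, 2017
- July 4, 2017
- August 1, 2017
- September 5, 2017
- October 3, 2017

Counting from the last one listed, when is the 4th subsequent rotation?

These are Tuesdays at 28- or 35-day spacing (28, 28, 35, 28).
The pattern: 1st Tuesday of the month.
November 2017 — 1st Tuesday is November 7, 2017.
1st Tuesday of December 2017: December 5, 2017.
January 2018 — 1st Tuesday is January 2, 2018.
February 2018 — 1st Tuesday is February 6, 2018.

February 6, 2018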